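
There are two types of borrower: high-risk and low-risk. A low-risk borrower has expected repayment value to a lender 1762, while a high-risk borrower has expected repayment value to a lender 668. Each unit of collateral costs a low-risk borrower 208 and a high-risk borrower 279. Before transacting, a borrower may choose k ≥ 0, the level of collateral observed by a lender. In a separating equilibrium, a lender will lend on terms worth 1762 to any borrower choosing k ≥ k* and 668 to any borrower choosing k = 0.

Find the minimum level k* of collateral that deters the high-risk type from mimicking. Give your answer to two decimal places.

A high-risk borrower choosing k = 0 receives 668.
Imitating at k* instead would pay 1762 at cost 279·k*, netting 1762 − 279·k*.
Indifference: 668 = 1762 − 279·k*, so k* = (1762 − 668) / 279 ≈ 3.92.
At k* the high-risk type's incentive constraint just binds; the low-risk type strictly prefers k* since its per-unit cost is lower.

3.92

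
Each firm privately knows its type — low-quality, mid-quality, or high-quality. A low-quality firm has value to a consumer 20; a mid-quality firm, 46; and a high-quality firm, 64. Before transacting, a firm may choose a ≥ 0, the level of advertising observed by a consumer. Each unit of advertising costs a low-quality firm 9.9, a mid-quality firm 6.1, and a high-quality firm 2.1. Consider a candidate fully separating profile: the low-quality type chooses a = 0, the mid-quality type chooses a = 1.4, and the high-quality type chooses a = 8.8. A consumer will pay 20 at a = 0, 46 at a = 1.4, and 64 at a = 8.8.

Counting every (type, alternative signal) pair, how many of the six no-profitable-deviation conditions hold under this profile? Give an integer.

5

Mid-quality (own payoff 46 − 6.1×1.4 = 37.46): to a=0 gives 20 → no gain ✓; to a=8.8 gives 64 − 6.1×8.8 = 10.32 → no gain ✓.
High-quality (own payoff 64 − 2.1×8.8 = 45.52): to a=0 gives 20 → no gain ✓; to a=1.4 gives 46 − 2.1×1.4 = 43.06 → no gain ✓.
Low-quality (own payoff 20): to a=1.4 gives 46 − 9.9×1.4 = 32.14 → profitable ✗; to a=8.8 gives 64 − 9.9×8.8 = -23.12 → no gain ✓.
5 of the 6 constraints hold; not an equilibrium.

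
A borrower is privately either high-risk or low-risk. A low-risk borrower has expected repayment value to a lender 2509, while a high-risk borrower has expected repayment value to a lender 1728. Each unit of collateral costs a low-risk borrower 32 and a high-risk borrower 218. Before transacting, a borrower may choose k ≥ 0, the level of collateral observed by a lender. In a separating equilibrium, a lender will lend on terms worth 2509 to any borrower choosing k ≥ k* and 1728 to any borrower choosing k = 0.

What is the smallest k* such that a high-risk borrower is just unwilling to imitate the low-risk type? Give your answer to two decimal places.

3.58

A high-risk borrower choosing k = 0 receives 1728.
Imitating at k* instead would pay 2509 at cost 218·k*, netting 2509 − 218·k*.
Indifference: 1728 = 2509 − 218·k*, so k* = (2509 − 1728) / 218 ≈ 3.58.
This is the high-risk type's binding incentive-compatibility constraint; any k ≥ 3.58 sustains separation on that side.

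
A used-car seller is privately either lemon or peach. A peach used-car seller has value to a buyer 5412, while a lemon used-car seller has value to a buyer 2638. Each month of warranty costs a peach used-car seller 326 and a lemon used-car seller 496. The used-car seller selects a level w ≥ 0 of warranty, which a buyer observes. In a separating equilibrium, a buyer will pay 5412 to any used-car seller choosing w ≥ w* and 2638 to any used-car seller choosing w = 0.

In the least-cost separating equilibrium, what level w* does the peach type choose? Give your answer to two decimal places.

A lemon used-car seller choosing w = 0 receives 2638.
Imitating at w* instead would pay 5412 at cost 496·w*, netting 5412 − 496·w*.
Indifference: 2638 = 5412 − 496·w*, so w* = (5412 − 2638) / 496 ≈ 5.59.
This is the lemon type's binding incentive-compatibility constraint; any w ≥ 5.59 sustains separation on that side.

5.59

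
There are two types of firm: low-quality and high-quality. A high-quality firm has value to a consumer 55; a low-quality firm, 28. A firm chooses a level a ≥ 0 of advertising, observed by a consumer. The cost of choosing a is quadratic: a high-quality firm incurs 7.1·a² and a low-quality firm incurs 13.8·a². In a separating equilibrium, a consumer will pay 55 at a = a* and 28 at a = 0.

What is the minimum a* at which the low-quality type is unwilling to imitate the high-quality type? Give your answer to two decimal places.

1.40

The low-quality type at a = 0 receives 28; imitating at a* yields 55 − 13.8·a*².
Indifference: 28 = 55 − 13.8·a*², so a*² = (55 − 28) / 13.8 ≈ 1.9565.
a* = √1.9565 ≈ 1.40.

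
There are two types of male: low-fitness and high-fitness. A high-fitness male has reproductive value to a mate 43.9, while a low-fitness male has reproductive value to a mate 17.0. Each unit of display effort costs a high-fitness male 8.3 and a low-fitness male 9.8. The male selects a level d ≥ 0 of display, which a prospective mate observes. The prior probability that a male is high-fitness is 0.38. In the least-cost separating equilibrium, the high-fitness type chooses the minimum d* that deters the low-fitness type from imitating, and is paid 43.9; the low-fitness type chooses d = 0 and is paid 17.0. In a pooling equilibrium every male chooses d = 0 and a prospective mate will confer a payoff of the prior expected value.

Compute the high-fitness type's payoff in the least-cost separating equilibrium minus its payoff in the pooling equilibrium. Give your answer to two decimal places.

-6.10

Least-cost separating signal: d* solves 17.0 = 43.9 − 9.8·d*, so d* = (43.9 − 17.0)/9.8 ≈ 2.7449.
High-fitness type's separating payoff: 43.9 − 8.3 × d* = 43.9 − 8.3 × (43.9 − 17.0)/9.8 = 43.9 − 223.27/9.8 ≈ 21.1173.
Pooling payoff: 0.38 × 43.9 + 0.62 × 17.0 = 27.222.
Difference: 21.1173 − 27.222 = -6.1047, i.e. -6.10 to two decimal places.
The high-fitness type would prefer the pooling outcome.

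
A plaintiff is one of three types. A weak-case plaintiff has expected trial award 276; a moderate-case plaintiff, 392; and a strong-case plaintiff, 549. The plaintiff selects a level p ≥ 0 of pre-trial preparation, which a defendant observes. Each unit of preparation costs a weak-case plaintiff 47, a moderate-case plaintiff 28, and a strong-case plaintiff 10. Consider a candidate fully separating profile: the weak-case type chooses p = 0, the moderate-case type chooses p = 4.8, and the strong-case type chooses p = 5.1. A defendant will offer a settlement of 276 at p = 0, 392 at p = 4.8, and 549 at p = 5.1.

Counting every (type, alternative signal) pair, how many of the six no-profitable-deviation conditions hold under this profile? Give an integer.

3

Strong-case (own payoff 549 − 10×5.1 = 498): to p=0 gives 276 → no gain ✓; to p=4.8 gives 392 − 10×4.8 = 344 → no gain ✓.
Weak-case (own payoff 276): to p=4.8 gives 392 − 47×4.8 = 166.4 → no gain ✓; to p=5.1 gives 549 − 47×5.1 = 309.3 → profitable ✗.
Moderate-case (own payoff 392 − 28×4.8 = 257.6): to p=0 gives 276 → profitable ✗; to p=5.1 gives 549 − 28×5.1 = 406.2 → profitable ✗.
3 of the 6 constraints hold; not an equilibrium.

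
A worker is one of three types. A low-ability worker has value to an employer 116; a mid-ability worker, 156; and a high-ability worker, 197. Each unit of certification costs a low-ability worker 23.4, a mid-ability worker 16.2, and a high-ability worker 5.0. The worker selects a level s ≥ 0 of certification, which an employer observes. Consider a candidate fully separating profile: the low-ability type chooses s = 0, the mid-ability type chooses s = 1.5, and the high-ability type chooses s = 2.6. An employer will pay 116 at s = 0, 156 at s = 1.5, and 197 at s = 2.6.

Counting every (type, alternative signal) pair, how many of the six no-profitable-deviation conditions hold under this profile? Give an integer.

3

Low-ability (own payoff 116): to s=1.5 gives 156 − 23.4×1.5 = 120.9 → profitable ✗; to s=2.6 gives 197 − 23.4×2.6 = 136.16 → profitable ✗.
Mid-ability (own payoff 156 − 16.2×1.5 = 131.7): to s=0 gives 116 → no gain ✓; to s=2.6 gives 197 − 16.2×2.6 = 154.88 → profitable ✗.
High-ability (own payoff 197 − 5.0×2.6 = 184): to s=0 gives 116 → no gain ✓; to s=1.5 gives 156 − 5.0×1.5 = 148.5 → no gain ✓.
3 of the 6 constraints hold; not an equilibrium.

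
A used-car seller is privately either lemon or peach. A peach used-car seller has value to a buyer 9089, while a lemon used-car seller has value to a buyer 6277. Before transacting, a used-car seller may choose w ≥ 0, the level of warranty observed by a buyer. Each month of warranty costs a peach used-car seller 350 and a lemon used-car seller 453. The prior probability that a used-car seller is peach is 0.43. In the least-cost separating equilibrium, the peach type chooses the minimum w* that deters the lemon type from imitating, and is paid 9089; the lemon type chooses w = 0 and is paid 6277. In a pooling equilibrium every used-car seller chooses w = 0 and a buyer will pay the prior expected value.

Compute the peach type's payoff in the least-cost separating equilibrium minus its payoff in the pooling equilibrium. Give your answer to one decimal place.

Least-cost separating signal: w* solves 6277 = 9089 − 453·w*, so w* = (9089 − 6277)/453 ≈ 6.2075.
Peach type's separating payoff: 9089 − 350 × w* = 9089 − 350 × (9089 − 6277)/453 = 9089 − 984200/453 ≈ 6916.373.
Pooling payoff: 0.43 × 9089 + 0.57 × 6277 = 7486.16.
Difference: 6916.373 − 7486.16 = -569.787, i.e. -569.8 to one decimal place.
The peach type would prefer the pooling outcome.

-569.8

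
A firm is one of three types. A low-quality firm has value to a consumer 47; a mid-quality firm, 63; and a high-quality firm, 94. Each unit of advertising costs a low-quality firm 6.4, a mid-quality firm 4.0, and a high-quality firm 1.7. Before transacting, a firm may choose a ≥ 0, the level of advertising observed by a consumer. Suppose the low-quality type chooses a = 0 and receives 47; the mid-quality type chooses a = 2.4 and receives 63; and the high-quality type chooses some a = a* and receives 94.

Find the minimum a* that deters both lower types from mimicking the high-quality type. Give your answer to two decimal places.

Mid-quality type (on-path payoff 63 − 4.0×2.4 = 53.4) won't mimic when 53.4 ≥ 94 − 4.0·a*, i.e. a* ≥ 10.15.
Low-quality type (on-path payoff 47) won't mimic when 47 ≥ 94 − 6.4·a*, i.e. a* ≥ 7.34.
Both must hold, so a* = max(7.34, 10.15) = 10.15. The mid-quality type's constraint binds.

10.15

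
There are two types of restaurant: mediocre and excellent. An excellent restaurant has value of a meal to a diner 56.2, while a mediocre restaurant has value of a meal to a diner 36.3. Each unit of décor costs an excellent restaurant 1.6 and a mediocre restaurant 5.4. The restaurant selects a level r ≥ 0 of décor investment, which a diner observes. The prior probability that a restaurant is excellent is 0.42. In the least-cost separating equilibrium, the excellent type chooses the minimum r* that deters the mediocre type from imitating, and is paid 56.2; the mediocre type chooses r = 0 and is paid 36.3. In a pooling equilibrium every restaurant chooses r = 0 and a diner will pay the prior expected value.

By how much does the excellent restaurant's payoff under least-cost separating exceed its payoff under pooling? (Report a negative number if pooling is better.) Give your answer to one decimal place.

5.6

Least-cost separating signal: r* solves 36.3 = 56.2 − 5.4·r*, so r* = (56.2 − 36.3)/5.4 ≈ 3.6852.
Excellent type's separating payoff: 56.2 − 1.6 × r* = 56.2 − 1.6 × (56.2 − 36.3)/5.4 = 56.2 − 31.84/5.4 ≈ 50.304.
Pooling payoff: 0.42 × 56.2 + 0.58 × 36.3 = 44.658.
Difference: 50.304 − 44.658 = 5.646, i.e. 5.6 to one decimal place.
The excellent type prefers to separate.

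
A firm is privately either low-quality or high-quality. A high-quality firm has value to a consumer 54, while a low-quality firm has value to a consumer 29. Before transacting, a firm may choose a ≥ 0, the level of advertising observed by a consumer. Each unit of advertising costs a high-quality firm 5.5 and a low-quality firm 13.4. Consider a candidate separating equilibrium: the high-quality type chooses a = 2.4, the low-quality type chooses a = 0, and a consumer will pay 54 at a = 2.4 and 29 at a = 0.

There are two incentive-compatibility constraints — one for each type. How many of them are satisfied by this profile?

2

High-quality type: signal → 54 − 5.5 × 2.4 = 40.8; deviate to 0 → 29. IC holds (40.8 ≥ 29).
Low-quality type: stay at 0 → 29; mimic → 54 − 13.4 × 2.4 = 21.84. IC holds (29 ≥ 21.84).
2 of 2 constraints hold, so this is a separating equilibrium.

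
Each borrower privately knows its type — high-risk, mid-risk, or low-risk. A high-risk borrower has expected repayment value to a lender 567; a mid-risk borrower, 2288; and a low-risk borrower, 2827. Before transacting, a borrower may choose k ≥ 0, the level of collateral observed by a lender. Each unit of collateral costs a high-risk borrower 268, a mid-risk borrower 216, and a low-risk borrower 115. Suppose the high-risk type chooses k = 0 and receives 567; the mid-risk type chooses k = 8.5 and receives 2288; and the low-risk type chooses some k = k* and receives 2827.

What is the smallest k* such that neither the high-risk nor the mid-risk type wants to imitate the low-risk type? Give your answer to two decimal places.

11.00

Mid-risk type (on-path payoff 2288 − 216×8.5 = 452) won't mimic when 452 ≥ 2827 − 216·k*, i.e. k* ≥ 11.00.
High-risk type (on-path payoff 567) won't mimic when 567 ≥ 2827 − 268·k*, i.e. k* ≥ 8.43.
Both must hold, so k* = max(8.43, 11.00) = 11.00. The mid-risk type's constraint binds.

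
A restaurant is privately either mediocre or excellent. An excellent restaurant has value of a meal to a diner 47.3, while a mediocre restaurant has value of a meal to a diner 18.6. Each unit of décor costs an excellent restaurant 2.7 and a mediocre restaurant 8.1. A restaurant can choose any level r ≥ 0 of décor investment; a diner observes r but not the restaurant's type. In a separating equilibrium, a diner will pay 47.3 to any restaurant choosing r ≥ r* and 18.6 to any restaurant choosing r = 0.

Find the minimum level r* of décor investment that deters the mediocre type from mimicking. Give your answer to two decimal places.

3.54

A mediocre restaurant choosing r = 0 receives 18.6.
Imitating at r* instead would pay 47.3 at cost 8.1·r*, netting 47.3 − 8.1·r*.
Indifference: 18.6 = 47.3 − 8.1·r*, so r* = (47.3 − 18.6) / 8.1 ≈ 3.54.
At r* the mediocre type's incentive constraint just binds; the excellent type strictly prefers r* since its per-unit cost is lower.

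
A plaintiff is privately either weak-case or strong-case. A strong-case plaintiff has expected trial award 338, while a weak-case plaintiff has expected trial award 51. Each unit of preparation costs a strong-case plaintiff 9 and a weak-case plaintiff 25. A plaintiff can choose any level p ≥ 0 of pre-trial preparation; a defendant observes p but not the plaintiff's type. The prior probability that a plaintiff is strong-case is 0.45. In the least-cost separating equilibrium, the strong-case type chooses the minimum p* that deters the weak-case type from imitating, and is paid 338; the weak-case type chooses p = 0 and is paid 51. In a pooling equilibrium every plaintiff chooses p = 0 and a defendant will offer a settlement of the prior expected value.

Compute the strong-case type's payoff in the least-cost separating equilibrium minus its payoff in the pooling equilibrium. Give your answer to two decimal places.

54.53

Least-cost separating signal: p* solves 51 = 338 − 25·p*, so p* = (338 − 51)/25 = 11.48.
Strong-case type's separating payoff: 338 − 9 × p* = 338 − 9 × (338 − 51)/25 = 338 − 2583/25 = 234.68.
Pooling payoff: 0.45 × 338 + 0.55 × 51 = 180.15.
Difference: 234.68 − 180.15 = 54.53.
The strong-case type prefers to separate.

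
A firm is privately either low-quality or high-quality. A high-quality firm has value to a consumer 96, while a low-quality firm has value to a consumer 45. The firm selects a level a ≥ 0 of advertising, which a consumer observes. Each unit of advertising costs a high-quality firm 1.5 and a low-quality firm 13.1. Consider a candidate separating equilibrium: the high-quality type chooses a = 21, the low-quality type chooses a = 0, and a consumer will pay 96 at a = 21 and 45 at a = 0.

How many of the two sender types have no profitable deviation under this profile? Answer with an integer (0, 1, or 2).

2

Low-quality type: stay at 0 → 45; mimic → 96 − 13.1 × 21 = -179.1. IC holds (45 ≥ -179.1).
High-quality type: signal → 96 − 1.5 × 21 = 64.5; deviate to 0 → 45. IC holds (64.5 ≥ 45).
2 of 2 constraints hold, so this is a separating equilibrium.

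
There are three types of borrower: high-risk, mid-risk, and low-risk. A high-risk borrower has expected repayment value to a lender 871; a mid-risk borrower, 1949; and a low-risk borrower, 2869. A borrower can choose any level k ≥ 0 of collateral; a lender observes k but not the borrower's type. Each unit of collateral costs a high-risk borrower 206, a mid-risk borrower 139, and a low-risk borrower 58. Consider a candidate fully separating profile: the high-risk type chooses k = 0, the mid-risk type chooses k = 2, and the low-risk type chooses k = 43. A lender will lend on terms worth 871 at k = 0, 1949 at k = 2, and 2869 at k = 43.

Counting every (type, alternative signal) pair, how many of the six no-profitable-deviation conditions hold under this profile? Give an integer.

High-risk (own payoff 871): to k=2 gives 1949 − 206×2 = 1537 → profitable ✗; to k=43 gives 2869 − 206×43 = -5989 → no gain ✓.
Low-risk (own payoff 2869 − 58×43 = 375): to k=0 gives 871 → profitable ✗; to k=2 gives 1949 − 58×2 = 1833 → profitable ✗.
Mid-risk (own payoff 1949 − 139×2 = 1671): to k=0 gives 871 → no gain ✓; to k=43 gives 2869 − 139×43 = -3108 → no gain ✓.
3 of the 6 constraints hold; not an equilibrium.

3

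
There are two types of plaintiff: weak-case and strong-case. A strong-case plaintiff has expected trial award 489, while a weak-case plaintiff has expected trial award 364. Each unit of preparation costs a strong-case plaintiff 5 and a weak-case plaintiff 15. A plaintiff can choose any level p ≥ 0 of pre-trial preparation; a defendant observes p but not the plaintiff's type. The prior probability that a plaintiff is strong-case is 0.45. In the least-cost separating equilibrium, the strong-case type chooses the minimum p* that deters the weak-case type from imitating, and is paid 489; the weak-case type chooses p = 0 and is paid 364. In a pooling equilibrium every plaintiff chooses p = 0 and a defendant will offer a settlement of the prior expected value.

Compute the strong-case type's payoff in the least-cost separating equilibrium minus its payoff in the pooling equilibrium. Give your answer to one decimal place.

Least-cost separating signal: p* solves 364 = 489 − 15·p*, so p* = (489 − 364)/15 ≈ 8.3333.
Strong-case type's separating payoff: 489 − 5 × p* = 489 − 5 × (489 − 364)/15 = 489 − 625/15 ≈ 447.333.
Pooling payoff: 0.45 × 489 + 0.55 × 364 = 420.25.
Difference: 447.333 − 420.25 = 27.083, i.e. 27.1 to one decimal place.
The strong-case type prefers to separate.

27.1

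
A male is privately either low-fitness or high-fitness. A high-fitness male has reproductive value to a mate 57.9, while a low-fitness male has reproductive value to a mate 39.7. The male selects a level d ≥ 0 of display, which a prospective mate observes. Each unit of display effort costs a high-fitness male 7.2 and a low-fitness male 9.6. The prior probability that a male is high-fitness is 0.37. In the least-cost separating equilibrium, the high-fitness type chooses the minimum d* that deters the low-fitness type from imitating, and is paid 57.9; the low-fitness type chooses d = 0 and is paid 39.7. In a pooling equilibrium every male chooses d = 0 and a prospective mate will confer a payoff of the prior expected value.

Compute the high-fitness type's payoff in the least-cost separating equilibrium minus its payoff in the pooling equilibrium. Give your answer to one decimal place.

-2.2

Least-cost separating signal: d* solves 39.7 = 57.9 − 9.6·d*, so d* = (57.9 − 39.7)/9.6 ≈ 1.8958.
High-fitness type's separating payoff: 57.9 − 7.2 × d* = 57.9 − 7.2 × (57.9 − 39.7)/9.6 = 57.9 − 131.04/9.6 = 44.25.
Pooling payoff: 0.37 × 57.9 + 0.63 × 39.7 = 46.434.
Difference: 44.25 − 46.434 = -2.184, i.e. -2.2 to one decimal place.
The high-fitness type would prefer the pooling outcome.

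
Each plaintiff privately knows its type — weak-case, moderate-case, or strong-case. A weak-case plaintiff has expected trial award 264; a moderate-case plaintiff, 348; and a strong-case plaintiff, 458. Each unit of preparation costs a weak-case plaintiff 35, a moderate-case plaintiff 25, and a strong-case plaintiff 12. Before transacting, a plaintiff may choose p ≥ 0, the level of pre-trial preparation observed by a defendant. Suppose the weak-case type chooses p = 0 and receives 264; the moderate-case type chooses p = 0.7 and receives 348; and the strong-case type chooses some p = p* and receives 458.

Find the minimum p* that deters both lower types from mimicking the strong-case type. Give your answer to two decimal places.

Moderate-case type (on-path payoff 348 − 25×0.7 = 330.5) won't mimic when 330.5 ≥ 458 − 25·p*, i.e. p* ≥ 5.10.
Weak-case type (on-path payoff 264) won't mimic when 264 ≥ 458 − 35·p*, i.e. p* ≥ 5.54.
Both must hold, so p* = max(5.54, 5.10) = 5.54. The weak-case type's constraint binds.

5.54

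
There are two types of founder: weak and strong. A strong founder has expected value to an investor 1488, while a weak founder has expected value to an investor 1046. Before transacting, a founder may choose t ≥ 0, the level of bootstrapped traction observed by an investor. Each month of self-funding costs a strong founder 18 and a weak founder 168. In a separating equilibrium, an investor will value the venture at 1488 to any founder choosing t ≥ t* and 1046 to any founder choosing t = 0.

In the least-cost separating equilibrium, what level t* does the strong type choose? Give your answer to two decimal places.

2.63

A weak founder choosing t = 0 receives 1046.
Imitating at t* instead would pay 1488 at cost 168·t*, netting 1488 − 168·t*.
Indifference: 1046 = 1488 − 168·t*, so t* = (1488 − 1046) / 168 ≈ 2.63.
This is the weak type's binding incentive-compatibility constraint; any t ≥ 2.63 sustains separation on that side.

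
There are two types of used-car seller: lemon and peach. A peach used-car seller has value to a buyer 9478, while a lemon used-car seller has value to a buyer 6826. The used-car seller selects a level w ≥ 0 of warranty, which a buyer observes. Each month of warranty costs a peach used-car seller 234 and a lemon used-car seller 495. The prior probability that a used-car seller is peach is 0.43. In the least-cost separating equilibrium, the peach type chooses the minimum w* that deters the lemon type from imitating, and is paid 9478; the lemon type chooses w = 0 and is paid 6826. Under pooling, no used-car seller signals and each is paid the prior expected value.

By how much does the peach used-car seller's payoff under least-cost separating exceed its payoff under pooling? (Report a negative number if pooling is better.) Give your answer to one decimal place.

258.0

Least-cost separating signal: w* solves 6826 = 9478 − 495·w*, so w* = (9478 − 6826)/495 ≈ 5.3576.
Peach type's separating payoff: 9478 − 234 × w* = 9478 − 234 × (9478 − 6826)/495 = 9478 − 620568/495 ≈ 8224.327.
Pooling payoff: 0.43 × 9478 + 0.57 × 6826 = 7966.36.
Difference: 8224.327 − 7966.36 = 257.967, i.e. 258.0 to one decimal place.
The peach type prefers to separate.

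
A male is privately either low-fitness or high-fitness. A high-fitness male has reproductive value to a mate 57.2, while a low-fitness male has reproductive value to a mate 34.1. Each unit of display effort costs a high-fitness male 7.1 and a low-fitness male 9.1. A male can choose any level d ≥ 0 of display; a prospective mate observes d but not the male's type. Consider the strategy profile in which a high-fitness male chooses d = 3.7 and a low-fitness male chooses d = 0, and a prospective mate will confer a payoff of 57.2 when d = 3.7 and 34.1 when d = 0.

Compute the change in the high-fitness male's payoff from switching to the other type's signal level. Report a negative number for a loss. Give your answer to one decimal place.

3.2

Playing d = 3.7 the high-fitness male receives 57.2 − 7.1 × 3.7 = 30.93.
Deviating to d = 0 yields 34.1 instead.
Gain from deviating: 34.1 − 30.93 = 3.17, i.e. 3.2 to one decimal place.
The gain is positive, so the high-fitness type's incentive-compatibility constraint is violated — this profile is not a separating equilibrium.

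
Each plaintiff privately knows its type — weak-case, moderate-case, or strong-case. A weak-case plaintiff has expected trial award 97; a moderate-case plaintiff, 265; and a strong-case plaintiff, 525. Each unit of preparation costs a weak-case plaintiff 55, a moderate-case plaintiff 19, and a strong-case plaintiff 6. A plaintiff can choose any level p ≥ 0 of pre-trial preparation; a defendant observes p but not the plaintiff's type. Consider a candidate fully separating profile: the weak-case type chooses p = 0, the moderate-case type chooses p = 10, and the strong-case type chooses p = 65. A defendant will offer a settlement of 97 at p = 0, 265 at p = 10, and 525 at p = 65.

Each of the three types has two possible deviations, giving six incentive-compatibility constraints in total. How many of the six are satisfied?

4

Moderate-case (own payoff 265 − 19×10 = 75): to p=0 gives 97 → profitable ✗; to p=65 gives 525 − 19×65 = -710 → no gain ✓.
Strong-case (own payoff 525 − 6×65 = 135): to p=0 gives 97 → no gain ✓; to p=10 gives 265 − 6×10 = 205 → profitable ✗.
Weak-case (own payoff 97): to p=10 gives 265 − 55×10 = -285 → no gain ✓; to p=65 gives 525 − 55×65 = -3050 → no gain ✓.
4 of the 6 constraints hold; not an equilibrium.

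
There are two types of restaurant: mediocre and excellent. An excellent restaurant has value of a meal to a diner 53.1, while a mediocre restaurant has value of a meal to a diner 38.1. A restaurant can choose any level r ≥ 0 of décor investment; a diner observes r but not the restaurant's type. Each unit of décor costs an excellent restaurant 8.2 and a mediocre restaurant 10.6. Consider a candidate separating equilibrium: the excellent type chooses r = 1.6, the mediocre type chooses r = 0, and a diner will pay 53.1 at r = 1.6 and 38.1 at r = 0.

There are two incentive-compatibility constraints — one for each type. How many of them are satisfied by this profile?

2

Excellent type: signal → 53.1 − 8.2 × 1.6 = 39.98; deviate to 0 → 38.1. IC holds (39.98 ≥ 38.1).
Mediocre type: stay at 0 → 38.1; mimic → 53.1 − 10.6 × 1.6 = 36.14. IC holds (38.1 ≥ 36.14).
2 of 2 constraints hold, so this is a separating equilibrium.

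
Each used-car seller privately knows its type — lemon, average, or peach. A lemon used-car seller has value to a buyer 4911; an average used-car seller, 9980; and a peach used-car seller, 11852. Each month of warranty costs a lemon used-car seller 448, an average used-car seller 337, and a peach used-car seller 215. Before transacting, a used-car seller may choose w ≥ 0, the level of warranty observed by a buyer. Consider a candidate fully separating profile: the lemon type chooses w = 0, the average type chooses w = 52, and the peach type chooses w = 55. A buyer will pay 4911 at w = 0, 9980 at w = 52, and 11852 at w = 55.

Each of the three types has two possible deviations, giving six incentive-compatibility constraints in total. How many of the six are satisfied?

Lemon (own payoff 4911): to w=52 gives 9980 − 448×52 = -13316 → no gain ✓; to w=55 gives 11852 − 448×55 = -12788 → no gain ✓.
Average (own payoff 9980 − 337×52 = -7544): to w=0 gives 4911 → profitable ✗; to w=55 gives 11852 − 337×55 = -6683 → profitable ✗.
Peach (own payoff 11852 − 215×55 = 27): to w=0 gives 4911 → profitable ✗; to w=52 gives 9980 − 215×52 = -1200 → no gain ✓.
3 of the 6 constraints hold; not an equilibrium.

3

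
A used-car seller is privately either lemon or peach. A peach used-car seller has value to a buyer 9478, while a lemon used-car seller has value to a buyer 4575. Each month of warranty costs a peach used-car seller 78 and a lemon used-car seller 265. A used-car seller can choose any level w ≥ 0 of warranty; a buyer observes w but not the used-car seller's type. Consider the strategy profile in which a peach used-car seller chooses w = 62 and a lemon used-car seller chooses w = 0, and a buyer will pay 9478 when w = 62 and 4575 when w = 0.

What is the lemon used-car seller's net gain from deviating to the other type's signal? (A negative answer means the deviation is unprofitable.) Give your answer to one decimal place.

-11527.0

Playing w = 0 the lemon used-car seller receives 4575.
Deviating to w = 62 brings payment 9478 at cost 265 × 62 = 16430, netting -6952.
Gain from deviating: -6952 − 4575 = -11527.0.
The gain is negative, so the lemon type's incentive-compatibility constraint is satisfied.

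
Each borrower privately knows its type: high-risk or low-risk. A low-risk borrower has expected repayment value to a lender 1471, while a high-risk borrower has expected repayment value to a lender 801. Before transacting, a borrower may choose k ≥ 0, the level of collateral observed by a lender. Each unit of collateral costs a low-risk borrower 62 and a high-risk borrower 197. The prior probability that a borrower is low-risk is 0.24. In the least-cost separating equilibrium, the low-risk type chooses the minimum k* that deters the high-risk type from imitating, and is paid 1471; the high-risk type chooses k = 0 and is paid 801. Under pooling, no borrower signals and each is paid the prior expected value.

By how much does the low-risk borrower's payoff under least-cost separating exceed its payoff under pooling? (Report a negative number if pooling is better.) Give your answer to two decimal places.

298.34

Least-cost separating signal: k* solves 801 = 1471 − 197·k*, so k* = (1471 − 801)/197 ≈ 3.4010.
Low-risk type's separating payoff: 1471 − 62 × k* = 1471 − 62 × (1471 − 801)/197 = 1471 − 41540/197 ≈ 1260.1371.
Pooling payoff: 0.24 × 1471 + 0.76 × 801 = 961.8.
Difference: 1260.1371 − 961.8 = 298.3371, i.e. 298.34 to two decimal places.
The low-risk type prefers to separate.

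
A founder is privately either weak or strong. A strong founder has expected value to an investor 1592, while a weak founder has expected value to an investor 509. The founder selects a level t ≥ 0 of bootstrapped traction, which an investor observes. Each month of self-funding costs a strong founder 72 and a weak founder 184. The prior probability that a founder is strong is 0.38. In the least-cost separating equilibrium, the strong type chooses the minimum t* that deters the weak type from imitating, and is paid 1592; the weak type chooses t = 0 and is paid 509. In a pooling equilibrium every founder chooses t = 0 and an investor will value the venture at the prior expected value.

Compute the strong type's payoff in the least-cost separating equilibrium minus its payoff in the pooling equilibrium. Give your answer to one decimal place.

247.7

Least-cost separating signal: t* solves 509 = 1592 − 184·t*, so t* = (1592 − 509)/184 ≈ 5.8859.
Strong type's separating payoff: 1592 − 72 × t* = 1592 − 72 × (1592 − 509)/184 = 1592 − 77976/184 ≈ 1168.217.
Pooling payoff: 0.38 × 1592 + 0.62 × 509 = 920.54.
Difference: 1168.217 − 920.54 = 247.677, i.e. 247.7 to one decimal place.
The strong type prefers to separate.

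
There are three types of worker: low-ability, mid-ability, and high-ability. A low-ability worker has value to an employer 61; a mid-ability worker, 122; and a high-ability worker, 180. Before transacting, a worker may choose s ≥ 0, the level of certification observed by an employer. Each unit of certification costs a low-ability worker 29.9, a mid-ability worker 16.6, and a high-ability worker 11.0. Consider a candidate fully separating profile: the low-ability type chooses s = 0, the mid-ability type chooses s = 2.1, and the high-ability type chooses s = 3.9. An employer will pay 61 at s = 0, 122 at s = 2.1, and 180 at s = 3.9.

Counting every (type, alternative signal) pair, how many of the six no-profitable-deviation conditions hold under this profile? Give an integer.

High-ability (own payoff 180 − 11.0×3.9 = 137.1): to s=0 gives 61 → no gain ✓; to s=2.1 gives 122 − 11.0×2.1 = 98.9 → no gain ✓.
Mid-ability (own payoff 122 − 16.6×2.1 = 87.14): to s=0 gives 61 → no gain ✓; to s=3.9 gives 180 − 16.6×3.9 = 115.26 → profitable ✗.
Low-ability (own payoff 61): to s=2.1 gives 122 − 29.9×2.1 = 59.21 → no gain ✓; to s=3.9 gives 180 − 29.9×3.9 = 63.39 → profitable ✗.
4 of the 6 constraints hold; not an equilibrium.

4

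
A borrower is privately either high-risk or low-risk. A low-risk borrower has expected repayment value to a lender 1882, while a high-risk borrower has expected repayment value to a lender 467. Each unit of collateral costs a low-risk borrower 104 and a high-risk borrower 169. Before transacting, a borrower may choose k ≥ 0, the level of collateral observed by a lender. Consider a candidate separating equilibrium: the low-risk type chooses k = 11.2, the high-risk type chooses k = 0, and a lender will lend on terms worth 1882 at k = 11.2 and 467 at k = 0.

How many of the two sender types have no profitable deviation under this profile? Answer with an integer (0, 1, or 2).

2

Low-risk type: signal → 1882 − 104 × 11.2 = 717.2; deviate to 0 → 467. IC holds (717.2 ≥ 467).
High-risk type: stay at 0 → 467; mimic → 1882 − 169 × 11.2 = -10.8. IC holds (467 ≥ -10.8).
2 of 2 constraints hold, so this is a separating equilibrium.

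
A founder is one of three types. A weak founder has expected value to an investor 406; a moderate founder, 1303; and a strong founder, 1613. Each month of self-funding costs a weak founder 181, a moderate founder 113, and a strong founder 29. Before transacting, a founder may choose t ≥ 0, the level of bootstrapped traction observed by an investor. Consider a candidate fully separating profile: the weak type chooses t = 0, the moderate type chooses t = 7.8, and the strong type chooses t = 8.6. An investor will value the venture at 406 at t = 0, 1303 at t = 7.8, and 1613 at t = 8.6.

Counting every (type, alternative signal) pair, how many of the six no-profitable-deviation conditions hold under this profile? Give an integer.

5

Moderate (own payoff 1303 − 113×7.8 = 421.6): to t=0 gives 406 → no gain ✓; to t=8.6 gives 1613 − 113×8.6 = 641.2 → profitable ✗.
Strong (own payoff 1613 − 29×8.6 = 1363.6): to t=0 gives 406 → no gain ✓; to t=7.8 gives 1303 − 29×7.8 = 1076.8 → no gain ✓.
Weak (own payoff 406): to t=7.8 gives 1303 − 181×7.8 = -108.8 → no gain ✓; to t=8.6 gives 1613 − 181×8.6 = 56.4 → no gain ✓.
5 of the 6 constraints hold; not an equilibrium.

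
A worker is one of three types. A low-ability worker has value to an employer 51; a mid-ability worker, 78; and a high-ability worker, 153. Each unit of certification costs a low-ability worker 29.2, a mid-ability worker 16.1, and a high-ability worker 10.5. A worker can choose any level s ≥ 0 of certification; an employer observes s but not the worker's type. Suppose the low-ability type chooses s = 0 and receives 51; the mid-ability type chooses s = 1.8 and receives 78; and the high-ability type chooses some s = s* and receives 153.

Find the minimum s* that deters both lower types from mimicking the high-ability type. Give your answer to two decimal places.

6.46

Low-ability type (on-path payoff 51) won't mimic when 51 ≥ 153 − 29.2·s*, i.e. s* ≥ 3.49.
Mid-ability type (on-path payoff 78 − 16.1×1.8 = 49.02) won't mimic when 49.02 ≥ 153 − 16.1·s*, i.e. s* ≥ 6.46.
Both must hold, so s* = max(3.49, 6.46) = 6.46. The mid-ability type's constraint binds.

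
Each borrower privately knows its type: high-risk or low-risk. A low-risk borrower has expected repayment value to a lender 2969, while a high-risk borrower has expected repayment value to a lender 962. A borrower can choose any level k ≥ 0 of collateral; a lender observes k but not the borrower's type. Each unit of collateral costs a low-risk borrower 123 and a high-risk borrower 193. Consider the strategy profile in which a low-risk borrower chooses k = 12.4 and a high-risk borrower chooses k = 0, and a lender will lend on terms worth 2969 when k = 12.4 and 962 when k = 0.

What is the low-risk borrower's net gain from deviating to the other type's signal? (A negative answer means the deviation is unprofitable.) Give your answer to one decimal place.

-481.8

Playing k = 12.4 the low-risk borrower receives 2969 − 123 × 12.4 = 1443.8.
Deviating to k = 0 yields 962 instead.
Gain from deviating: 962 − 1443.8 = -481.8.
The gain is negative, so the low-risk type's incentive-compatibility constraint is satisfied.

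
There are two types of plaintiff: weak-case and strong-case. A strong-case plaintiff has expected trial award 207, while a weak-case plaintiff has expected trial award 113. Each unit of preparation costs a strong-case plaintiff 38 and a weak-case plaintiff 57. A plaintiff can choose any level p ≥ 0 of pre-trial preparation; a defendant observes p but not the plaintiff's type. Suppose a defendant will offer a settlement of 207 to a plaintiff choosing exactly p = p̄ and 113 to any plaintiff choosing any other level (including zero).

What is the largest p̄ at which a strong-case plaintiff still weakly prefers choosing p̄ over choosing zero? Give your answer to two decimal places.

Choosing p̄ yields the strong-case type 207 − 38·p̄; choosing zero yields 113.
The strong-case type is indifferent at 207 − 38·p̄ = 113, i.e. p̄ = (207 − 113) / 38 ≈ 2.47.
For any p̄ above 2.47 the strong-case type would rather pool at zero, so separation collapses.

2.47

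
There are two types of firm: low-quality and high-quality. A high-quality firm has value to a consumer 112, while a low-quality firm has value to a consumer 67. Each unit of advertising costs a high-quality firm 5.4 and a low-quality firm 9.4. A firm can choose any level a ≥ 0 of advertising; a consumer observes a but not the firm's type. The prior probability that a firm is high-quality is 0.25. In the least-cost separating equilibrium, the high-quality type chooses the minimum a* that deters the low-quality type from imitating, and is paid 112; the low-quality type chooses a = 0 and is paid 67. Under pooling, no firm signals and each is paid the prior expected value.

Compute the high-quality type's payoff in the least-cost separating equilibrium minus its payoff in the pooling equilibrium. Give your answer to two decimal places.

7.90

Least-cost separating signal: a* solves 67 = 112 − 9.4·a*, so a* = (112 − 67)/9.4 ≈ 4.7872.
High-quality type's separating payoff: 112 − 5.4 × a* = 112 − 5.4 × (112 − 67)/9.4 = 112 − 243/9.4 ≈ 86.1489.
Pooling payoff: 0.25 × 112 + 0.75 × 67 = 78.25.
Difference: 86.1489 − 78.25 = 7.8989, i.e. 7.90 to two decimal places.
The high-quality type prefers to separate.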